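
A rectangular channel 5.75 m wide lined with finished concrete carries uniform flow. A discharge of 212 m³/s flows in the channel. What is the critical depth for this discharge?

For a rectangular channel, critical depth y_c = (q²/g)^(1/3) where q = Q/b = 212/5.75 = 36.87 m²/s.
So y_c = (36.87²/9.81)^(1/3) = 5.17 m.

y_c = 5.17 m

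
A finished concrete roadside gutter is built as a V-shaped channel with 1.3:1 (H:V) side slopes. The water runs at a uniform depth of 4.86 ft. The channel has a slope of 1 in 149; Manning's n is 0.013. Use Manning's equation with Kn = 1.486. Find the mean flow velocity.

V = 14.5 ft/s

For a triangular section with side slope z = 1.3: A = zy² = 1.3×4.86² = 30.71 ft²; P = 2y√(1+z²) = 2×4.86×1.64 = 15.94 ft.
Hydraulic radius R = A/P = 30.71/15.94 = 1.926 ft.
From Manning's equation, V = (1.486/n) R^(2/3) S^(1/2) = (1.486/0.013) × 1.926^(2/3) × 0.006711^(1/2) = 14.5 ft/s.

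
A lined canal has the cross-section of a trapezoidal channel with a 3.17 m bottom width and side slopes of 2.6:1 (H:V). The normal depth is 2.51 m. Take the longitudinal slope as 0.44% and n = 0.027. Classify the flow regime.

subcritical

With bottom width b = 3.17 m and side slope z = 2.6: A = (b + zy)y = (3.17 + 2.6×2.51)×2.51 = 24.34 m²; P = b + 2y√(1+z²) = 3.17 + 2×2.51×2.786 = 17.15 m.
Hydraulic radius R = A/P = 24.34/17.15 = 1.419 m.
V = (1/n) R^(2/3) √S = (1/0.027) × 1.419^(2/3) × √0.0044 = 3.102 m/s. Hydraulic depth D_h = A/T = 24.34/16.22 = 1.5 m.
Froude number Fr = V/√(g·D_h) = 3.102/√(9.81×1.5) = 0.809, which is less than 1, so the flow is subcritical.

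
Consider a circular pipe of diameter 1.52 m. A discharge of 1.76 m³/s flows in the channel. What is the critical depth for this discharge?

At critical depth, Q² T / (g A³) = 1, i.e. A³/T = Q²/g = 1.76²/9.81 = 0.3158.
Trying y = 0.796 m: A³/T = 0.5864 — high.
Trying y = 0.599 m: A³/T = 0.1974 — low.
Trying y = 0.677 m: A³/T = 0.3158 — ≈ 0.3158.

y_c = 0.677 m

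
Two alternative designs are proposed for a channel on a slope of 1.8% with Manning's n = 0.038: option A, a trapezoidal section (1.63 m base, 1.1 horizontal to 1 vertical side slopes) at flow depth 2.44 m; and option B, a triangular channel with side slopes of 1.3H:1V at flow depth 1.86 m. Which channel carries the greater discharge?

channel A

Channel A: With bottom width b = 1.63 m and side slope z = 1.1: A = (b + zy)y = (1.63 + 1.1×2.44)×2.44 = 10.53 m²; P = b + 2y√(1+z²) = 1.63 + 2×2.44×1.487 = 8.885 m. Hydraulic radius R = A/P = 10.53/8.885 = 1.185 m. Q_A = (1/0.038)·10.53·1.185^(2/3)·√0.018 = 41.61 m³/s.
Channel B: For a triangular section with side slope z = 1.3: A = zy² = 1.3×1.86² = 4.497 m²; P = 2y√(1+z²) = 2×1.86×1.64 = 6.101 m. Hydraulic radius R = A/P = 4.497/6.101 = 0.7371 m. Q_B = (1/0.038)·4.497·0.7371^(2/3)·√0.018 = 12.96 m³/s.
Q_A = 41.61 m³/s vs Q_B = 12.96 m³/s, so channel A carries more.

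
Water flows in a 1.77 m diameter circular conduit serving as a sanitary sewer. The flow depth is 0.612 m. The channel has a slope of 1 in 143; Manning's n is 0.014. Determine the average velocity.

V = 2.91 m/s

For a circular section of diameter D = 1.77 m at depth y = 0.612 m, the central angle is θ = 2 arccos(1 − 2y/D) = 2.514 rad. Then A = (D²/8)(θ − sin θ) = 0.7549 m² and P = Dθ/2 = 2.225 m.
Hydraulic radius R = A/P = 0.7549/2.225 = 0.3392 m.
From Manning's equation, V = (1/n) R^(2/3) S^(1/2) = (1/0.014) × 0.3392^(2/3) × 0.006993^(1/2) = 2.91 m/s.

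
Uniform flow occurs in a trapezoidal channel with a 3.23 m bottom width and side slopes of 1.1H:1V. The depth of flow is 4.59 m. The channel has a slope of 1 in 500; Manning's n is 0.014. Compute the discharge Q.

Q = 209 m³/s

With bottom width b = 3.23 m and side slope z = 1.1: A = (b + zy)y = (3.23 + 1.1×4.59)×4.59 = 38 m²; P = b + 2y√(1+z²) = 3.23 + 2×4.59×1.487 = 16.88 m.
Hydraulic radius R = A/P = 38/16.88 = 2.252 m.
Manning's equation: Q = (1/n) A R^(2/3) S^(1/2) = (1/0.014) × 38 × 2.252^(2/3) × 0.002^(1/2) = 209 m³/s.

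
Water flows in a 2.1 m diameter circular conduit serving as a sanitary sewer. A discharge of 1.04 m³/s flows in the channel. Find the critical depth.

At critical depth, Q² T / (g A³) = 1, i.e. A³/T = Q²/g = 1.04²/9.81 = 0.1103.
At y = 0.592 m: A³/T = 0.2724 — high.
At y = 0.385 m: A³/T = 0.05075 — low.
At y = 0.469 m: A³/T = 0.1099 — close enough.

y_c = 0.469 m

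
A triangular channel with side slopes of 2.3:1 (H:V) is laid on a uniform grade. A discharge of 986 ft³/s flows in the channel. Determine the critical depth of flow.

At critical depth, Q² T / (g A³) = 1, i.e. A³/T = Q²/g = 986²/32.2 = 30190.
Trying y = 4.49 ft: A³/T = 4827 — short.
Trying y = 6.48 ft: A³/T = 30220 — ≈ 30190.

y_c = 6.48 ft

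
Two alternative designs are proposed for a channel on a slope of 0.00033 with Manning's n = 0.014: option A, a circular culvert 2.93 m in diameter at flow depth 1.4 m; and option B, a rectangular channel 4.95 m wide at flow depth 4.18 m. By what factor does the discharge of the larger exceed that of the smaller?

11

Channel A: For a circular section of diameter D = 2.93 m at depth y = 1.4 m, the central angle is θ = 2 arccos(1 − 2y/D) = 3.053 rad. Then A = (D²/8)(θ − sin θ) = 3.181 m² and P = Dθ/2 = 4.472 m. Hydraulic radius R = A/P = 3.181/4.472 = 0.7112 m. Q_A = (1/0.014)·3.181·0.7112^(2/3)·√0.00033 = 3.289 m³/s.
Channel B: Flow area A = b·y = 4.95 × 4.18 = 20.69 m². Wetted perimeter P = b + 2y = 4.95 + 2×4.18 = 13.31 m. Hydraulic radius R = A/P = 20.69/13.31 = 1.555 m. Q_B = (1/0.014)·20.69·1.555^(2/3)·√0.00033 = 36.03 m³/s.
The larger discharge is 36.03 m³/s and the smaller is 3.289 m³/s; the ratio is 11.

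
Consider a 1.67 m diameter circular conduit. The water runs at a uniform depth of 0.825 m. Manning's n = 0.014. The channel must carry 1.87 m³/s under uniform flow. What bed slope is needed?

S = 0.00191

For a circular section of diameter D = 1.67 m at depth y = 0.825 m, the central angle is θ = 2 arccos(1 − 2y/D) = 3.118 rad. Then A = (D²/8)(θ − sin θ) = 1.078 m² and P = Dθ/2 = 2.603 m.
Hydraulic radius R = A/P = 1.078/2.603 = 0.4143 m.
From Manning's equation, S = [nQ / (1 A R^(2/3))]² = [0.014 × 1.87 / (1 × 1.078 × 0.4143^(2/3))]² = 0.00191.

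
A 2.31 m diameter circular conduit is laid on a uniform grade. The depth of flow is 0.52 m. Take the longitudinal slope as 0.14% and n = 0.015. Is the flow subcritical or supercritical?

For a circular section of diameter D = 2.31 m at depth y = 0.52 m, the central angle is θ = 2 arccos(1 − 2y/D) = 1.977 rad. Then A = (D²/8)(θ − sin θ) = 0.7063 m² and P = Dθ/2 = 2.284 m.
Hydraulic radius R = A/P = 0.7063/2.284 = 0.3093 m.
V = (1/n) R^(2/3) √S = (1/0.015) × 0.3093^(2/3) × √0.0014 = 1.141 m/s. Hydraulic depth D_h = A/T = 0.7063/1.93 = 0.366 m.
Froude number Fr = V/√(g·D_h) = 1.141/√(9.81×0.366) = 0.602, which is less than 1, so the flow is subcritical.

subcritical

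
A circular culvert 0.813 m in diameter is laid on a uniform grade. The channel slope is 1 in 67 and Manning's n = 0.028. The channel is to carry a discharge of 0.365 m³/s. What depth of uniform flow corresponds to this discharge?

y_n = 0.39 m

Manning's equation rearranged: A R^(2/3) = nQ / (1·√S) = 0.028 × 0.365 / (√0.01493) = 0.08365.
At y = 0.447 m: A R^(2/3) = 0.1051 — too large.
At y = 0.276 m: A R^(2/3) = 0.04454 — too small.
At y = 0.39 m: A R^(2/3) = 0.08358 — matches.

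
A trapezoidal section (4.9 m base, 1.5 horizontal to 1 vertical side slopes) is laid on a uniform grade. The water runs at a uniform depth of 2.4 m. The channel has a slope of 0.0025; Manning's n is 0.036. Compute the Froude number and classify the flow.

With bottom width b = 4.9 m and side slope z = 1.5: A = (b + zy)y = (4.9 + 1.5×2.4)×2.4 = 20.4 m²; P = b + 2y√(1+z²) = 4.9 + 2×2.4×1.803 = 13.55 m.
Hydraulic radius R = A/P = 20.4/13.55 = 1.505 m.
V = (1/n) R^(2/3) √S = (1/0.036) × 1.505^(2/3) × √0.0025 = 1.824 m/s. Hydraulic depth D_h = A/T = 20.4/12.1 = 1.686 m.
Froude number Fr = V/√(g·D_h) = 1.824/√(9.81×1.686) = 0.449, which is less than 1, so the flow is subcritical.

subcritical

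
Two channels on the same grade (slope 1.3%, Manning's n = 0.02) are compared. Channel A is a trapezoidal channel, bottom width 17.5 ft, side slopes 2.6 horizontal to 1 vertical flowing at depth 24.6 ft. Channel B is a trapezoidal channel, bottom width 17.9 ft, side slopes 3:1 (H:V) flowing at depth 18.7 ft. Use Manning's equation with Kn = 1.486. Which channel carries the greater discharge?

channel A

Channel A: With bottom width b = 17.5 ft and side slope z = 2.6: A = (b + zy)y = (17.5 + 2.6×24.6)×24.6 = 2004 ft²; P = b + 2y√(1+z²) = 17.5 + 2×24.6×2.786 = 154.6 ft. Hydraulic radius R = A/P = 2004/154.6 = 12.97 ft. Q_A = (1.486/0.02)·2004·12.97^(2/3)·√0.013 = 93690 ft³/s.
Channel B: With bottom width b = 17.9 ft and side slope z = 3: A = (b + zy)y = (17.9 + 3×18.7)×18.7 = 1384 ft²; P = b + 2y√(1+z²) = 17.9 + 2×18.7×3.162 = 136.2 ft. Hydraulic radius R = A/P = 1384/136.2 = 10.16 ft. Q_B = (1.486/0.02)·1384·10.16^(2/3)·√0.013 = 55000 ft³/s.
Q_A = 93690 ft³/s vs Q_B = 55000 ft³/s, so channel A carries more.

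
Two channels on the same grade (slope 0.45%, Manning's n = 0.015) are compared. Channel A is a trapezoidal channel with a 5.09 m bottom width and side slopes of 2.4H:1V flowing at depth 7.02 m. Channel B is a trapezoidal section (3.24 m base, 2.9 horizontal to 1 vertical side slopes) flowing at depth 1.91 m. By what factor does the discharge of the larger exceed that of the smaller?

Channel A: With bottom width b = 5.09 m and side slope z = 2.4: A = (b + zy)y = (5.09 + 2.4×7.02)×7.02 = 154 m²; P = b + 2y√(1+z²) = 5.09 + 2×7.02×2.6 = 41.59 m. Hydraulic radius R = A/P = 154/41.59 = 3.703 m. Q_A = (1/0.015)·154·3.703^(2/3)·√0.0045 = 1648 m³/s.
Channel B: With bottom width b = 3.24 m and side slope z = 2.9: A = (b + zy)y = (3.24 + 2.9×1.91)×1.91 = 16.77 m²; P = b + 2y√(1+z²) = 3.24 + 2×1.91×3.068 = 14.96 m. Hydraulic radius R = A/P = 16.77/14.96 = 1.121 m. Q_B = (1/0.015)·16.77·1.121^(2/3)·√0.0045 = 80.92 m³/s.
The larger discharge is 1648 m³/s and the smaller is 80.92 m³/s; the ratio is 20.4.

20.4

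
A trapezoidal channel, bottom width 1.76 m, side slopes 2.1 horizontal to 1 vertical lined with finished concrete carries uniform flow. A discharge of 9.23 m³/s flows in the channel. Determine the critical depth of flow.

y_c = 0.973 m

At critical depth, Q² T / (g A³) = 1, i.e. A³/T = Q²/g = 9.23²/9.81 = 8.684.
Try y = 0.833 m: A³/T = 4.75 — short.
Try y = 1.2 m: A³/T = 19.92 — over.
Try y = 0.973 m: A³/T = 8.668 — ≈ 8.684.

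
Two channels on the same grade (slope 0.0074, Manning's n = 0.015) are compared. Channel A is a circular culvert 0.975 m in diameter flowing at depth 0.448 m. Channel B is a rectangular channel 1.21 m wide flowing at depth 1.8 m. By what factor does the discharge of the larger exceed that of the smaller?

Channel A: For a circular section of diameter D = 0.975 m at depth y = 0.448 m, the central angle is θ = 2 arccos(1 − 2y/D) = 2.979 rad. Then A = (D²/8)(θ − sin θ) = 0.3348 m² and P = Dθ/2 = 1.452 m. Hydraulic radius R = A/P = 0.3348/1.452 = 0.2305 m. Q_A = (1/0.015)·0.3348·0.2305^(2/3)·√0.0074 = 0.722 m³/s.
Channel B: Flow area A = b·y = 1.21 × 1.8 = 2.178 m². Wetted perimeter P = b + 2y = 1.21 + 2×1.8 = 4.81 m. Hydraulic radius R = A/P = 2.178/4.81 = 0.4528 m. Q_B = (1/0.015)·2.178·0.4528^(2/3)·√0.0074 = 7.365 m³/s.
The larger discharge is 7.365 m³/s and the smaller is 0.722 m³/s; the ratio is 10.2.

10.2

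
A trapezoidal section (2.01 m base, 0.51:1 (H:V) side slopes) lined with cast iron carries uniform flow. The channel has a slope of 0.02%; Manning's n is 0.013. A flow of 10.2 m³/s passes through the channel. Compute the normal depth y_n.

Manning's equation rearranged: A R^(2/3) = nQ / (1·√S) = 0.013 × 10.2 / (√0.0002) = 9.376.
At y = 2.88 m: A R^(2/3) = 11.2 — high.
At y = 1.98 m: A R^(2/3) = 5.681 — low.
At y = 2.62 m: A R^(2/3) = 9.404 — close enough.

y_n = 2.62 m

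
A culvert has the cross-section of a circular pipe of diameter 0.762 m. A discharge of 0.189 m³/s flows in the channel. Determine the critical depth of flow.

y_c = 0.261 m

At critical depth, Q² T / (g A³) = 1, i.e. A³/T = Q²/g = 0.189²/9.81 = 0.003641.
Trying y = 0.225 m: A³/T = 0.002051 — short.
Trying y = 0.325 m: A³/T = 0.008469 — over.
Trying y = 0.261 m: A³/T = 0.003643 — close enough.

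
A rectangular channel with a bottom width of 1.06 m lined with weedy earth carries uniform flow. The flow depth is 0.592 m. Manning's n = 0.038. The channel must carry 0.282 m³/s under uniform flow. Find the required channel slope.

Flow area A = b·y = 1.06 × 0.592 = 0.6275 m². Wetted perimeter P = b + 2y = 1.06 + 2×0.592 = 2.244 m.
Hydraulic radius R = A/P = 0.6275/2.244 = 0.2796 m.
From Manning's equation, S = [nQ / (1 A R^(2/3))]² = [0.038 × 0.282 / (1 × 0.6275 × 0.2796^(2/3))]² = 0.00159.

S = 0.00159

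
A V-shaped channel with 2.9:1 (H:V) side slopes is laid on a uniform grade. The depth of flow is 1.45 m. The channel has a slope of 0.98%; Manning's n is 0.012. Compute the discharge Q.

Q = 39.1 m³/s

For a triangular section with side slope z = 2.9: A = zy² = 2.9×1.45² = 6.097 m²; P = 2y√(1+z²) = 2×1.45×3.068 = 8.896 m.
Hydraulic radius R = A/P = 6.097/8.896 = 0.6854 m.
Manning's equation: Q = (1/n) A R^(2/3) S^(1/2) = (1/0.012) × 6.097 × 0.6854^(2/3) × 0.0098^(1/2) = 39.1 m³/s.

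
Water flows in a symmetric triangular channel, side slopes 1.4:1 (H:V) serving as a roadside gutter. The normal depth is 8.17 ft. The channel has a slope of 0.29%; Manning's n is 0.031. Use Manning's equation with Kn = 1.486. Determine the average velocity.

V = 5.75 ft/s

For a triangular section with side slope z = 1.4: A = zy² = 1.4×8.17² = 93.45 ft²; P = 2y√(1+z²) = 2×8.17×1.72 = 28.11 ft.
Hydraulic radius R = A/P = 93.45/28.11 = 3.324 ft.
From Manning's equation, V = (1.486/n) R^(2/3) S^(1/2) = (1.486/0.031) × 3.324^(2/3) × 0.0029^(1/2) = 5.75 ft/s.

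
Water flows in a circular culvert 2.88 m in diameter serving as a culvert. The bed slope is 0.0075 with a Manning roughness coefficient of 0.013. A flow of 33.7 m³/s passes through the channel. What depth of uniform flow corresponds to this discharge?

Manning's equation rearranged: A R^(2/3) = nQ / (1·√S) = 0.013 × 33.7 / (√0.0075) = 5.059.
At y = 1.76 m: A R^(2/3) = 3.615 — short.
At y = 2.68 m: A R^(2/3) = 5.627 — over.
At y = 2.28 m: A R^(2/3) = 5.062 — close enough.

y_n = 2.28 m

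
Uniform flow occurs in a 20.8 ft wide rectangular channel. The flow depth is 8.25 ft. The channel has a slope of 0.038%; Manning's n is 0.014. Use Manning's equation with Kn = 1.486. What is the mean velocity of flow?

Flow area A = b·y = 20.8 × 8.25 = 171.6 ft². Wetted perimeter P = b + 2y = 20.8 + 2×8.25 = 37.3 ft.
Hydraulic radius R = A/P = 171.6/37.3 = 4.601 ft.
From Manning's equation, V = (1.486/n) R^(2/3) S^(1/2) = (1.486/0.014) × 4.601^(2/3) × 0.00038^(1/2) = 5.72 ft/s.

V = 5.72 ft/s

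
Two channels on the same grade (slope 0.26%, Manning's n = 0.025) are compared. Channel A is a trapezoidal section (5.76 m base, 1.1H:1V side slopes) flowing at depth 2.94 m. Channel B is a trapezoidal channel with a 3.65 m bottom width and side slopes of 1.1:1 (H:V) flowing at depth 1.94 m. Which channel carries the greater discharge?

Channel A: With bottom width b = 5.76 m and side slope z = 1.1: A = (b + zy)y = (5.76 + 1.1×2.94)×2.94 = 26.44 m²; P = b + 2y√(1+z²) = 5.76 + 2×2.94×1.487 = 14.5 m. Hydraulic radius R = A/P = 26.44/14.5 = 1.823 m. Q_A = (1/0.025)·26.44·1.823^(2/3)·√0.0026 = 80.5 m³/s.
Channel B: With bottom width b = 3.65 m and side slope z = 1.1: A = (b + zy)y = (3.65 + 1.1×1.94)×1.94 = 11.22 m²; P = b + 2y√(1+z²) = 3.65 + 2×1.94×1.487 = 9.418 m. Hydraulic radius R = A/P = 11.22/9.418 = 1.191 m. Q_B = (1/0.025)·11.22·1.191^(2/3)·√0.0026 = 25.72 m³/s.
Q_A = 80.5 m³/s vs Q_B = 25.72 m³/s, so channel A carries more.

channel A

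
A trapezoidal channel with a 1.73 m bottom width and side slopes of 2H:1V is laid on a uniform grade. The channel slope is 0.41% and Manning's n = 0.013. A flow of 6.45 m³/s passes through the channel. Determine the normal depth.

Manning's equation rearranged: A R^(2/3) = nQ / (1·√S) = 0.013 × 6.45 / (√0.0041) = 1.31.
At y = 0.584 m: A R^(2/3) = 0.9031 — low.
At y = 0.777 m: A R^(2/3) = 1.586 — high.
At y = 0.706 m: A R^(2/3) = 1.31 — close enough.

y_n = 0.706 m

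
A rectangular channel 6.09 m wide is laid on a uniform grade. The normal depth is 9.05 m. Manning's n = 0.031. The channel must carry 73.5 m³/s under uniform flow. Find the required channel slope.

Flow area A = b·y = 6.09 × 9.05 = 55.11 m². Wetted perimeter P = b + 2y = 6.09 + 2×9.05 = 24.19 m.
Hydraulic radius R = A/P = 55.11/24.19 = 2.278 m.
From Manning's equation, S = [nQ / (1 A R^(2/3))]² = [0.031 × 73.5 / (1 × 55.11 × 2.278^(2/3))]² = 0.00057.

S = 0.00057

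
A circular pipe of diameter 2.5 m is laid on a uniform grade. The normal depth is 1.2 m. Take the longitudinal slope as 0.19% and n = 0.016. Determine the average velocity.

V = 1.96 m/s

For a circular section of diameter D = 2.5 m at depth y = 1.2 m, the central angle is θ = 2 arccos(1 − 2y/D) = 3.062 rad. Then A = (D²/8)(θ − sin θ) = 2.329 m² and P = Dθ/2 = 3.827 m.
Hydraulic radius R = A/P = 2.329/3.827 = 0.6087 m.
From Manning's equation, V = (1/n) R^(2/3) S^(1/2) = (1/0.016) × 0.6087^(2/3) × 0.0019^(1/2) = 1.96 m/s.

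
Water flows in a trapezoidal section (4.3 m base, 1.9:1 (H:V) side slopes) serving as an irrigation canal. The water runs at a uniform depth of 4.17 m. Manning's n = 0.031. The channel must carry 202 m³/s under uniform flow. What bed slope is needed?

S = 0.00499

With bottom width b = 4.3 m and side slope z = 1.9: A = (b + zy)y = (4.3 + 1.9×4.17)×4.17 = 50.97 m²; P = b + 2y√(1+z²) = 4.3 + 2×4.17×2.147 = 22.21 m.
Hydraulic radius R = A/P = 50.97/22.21 = 2.295 m.
From Manning's equation, S = [nQ / (1 A R^(2/3))]² = [0.031 × 202 / (1 × 50.97 × 2.295^(2/3))]² = 0.00499.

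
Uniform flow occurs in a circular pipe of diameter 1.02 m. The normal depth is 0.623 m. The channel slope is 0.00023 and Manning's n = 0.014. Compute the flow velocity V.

For a circular section of diameter D = 1.02 m at depth y = 0.623 m, the central angle is θ = 2 arccos(1 − 2y/D) = 3.588 rad. Then A = (D²/8)(θ − sin θ) = 0.5229 m² and P = Dθ/2 = 1.83 m.
Hydraulic radius R = A/P = 0.5229/1.83 = 0.2857 m.
From Manning's equation, V = (1/n) R^(2/3) S^(1/2) = (1/0.014) × 0.2857^(2/3) × 0.00023^(1/2) = 0.47 m/s.

V = 0.47 m/s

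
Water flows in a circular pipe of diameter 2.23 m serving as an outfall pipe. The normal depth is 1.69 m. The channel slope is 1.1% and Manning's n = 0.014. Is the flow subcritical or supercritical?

For a circular section of diameter D = 2.23 m at depth y = 1.69 m, the central angle is θ = 2 arccos(1 − 2y/D) = 4.225 rad. Then A = (D²/8)(θ − sin θ) = 3.176 m² and P = Dθ/2 = 4.711 m.
Hydraulic radius R = A/P = 3.176/4.711 = 0.6741 m.
V = (1/n) R^(2/3) √S = (1/0.014) × 0.6741^(2/3) × √0.011 = 5.759 m/s. Hydraulic depth D_h = A/T = 3.176/1.911 = 1.662 m.
Froude number Fr = V/√(g·D_h) = 5.759/√(9.81×1.662) = 1.43, which is greater than 1, so the flow is supercritical.

supercritical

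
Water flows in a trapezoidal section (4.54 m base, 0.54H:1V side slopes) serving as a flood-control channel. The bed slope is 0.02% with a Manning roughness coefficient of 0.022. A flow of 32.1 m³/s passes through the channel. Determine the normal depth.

y_n = 4.41 m

Manning's equation rearranged: A R^(2/3) = nQ / (1·√S) = 0.022 × 32.1 / (√0.0002) = 49.94.
Trying y = 3.94 m: A R^(2/3) = 40.96 — short.
Trying y = 4.41 m: A R^(2/3) = 49.99 — close enough.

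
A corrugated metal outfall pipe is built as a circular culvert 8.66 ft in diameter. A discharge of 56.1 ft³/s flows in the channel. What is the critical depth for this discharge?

At critical depth, Q² T / (g A³) = 1, i.e. A³/T = Q²/g = 56.1²/32.2 = 97.74.
Try y = 1.53 ft: A³/T = 52.34 — too small.
Try y = 2.25 ft: A³/T = 236.5 — too large.
Try y = 1.79 ft: A³/T = 96.86 — close enough.

y_c = 1.79 ft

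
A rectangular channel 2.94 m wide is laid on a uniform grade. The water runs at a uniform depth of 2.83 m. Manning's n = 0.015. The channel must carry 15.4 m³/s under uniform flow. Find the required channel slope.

S = 0.000806

Flow area A = b·y = 2.94 × 2.83 = 8.32 m². Wetted perimeter P = b + 2y = 2.94 + 2×2.83 = 8.6 m.
Hydraulic radius R = A/P = 8.32/8.6 = 0.9675 m.
From Manning's equation, S = [nQ / (1 A R^(2/3))]² = [0.015 × 15.4 / (1 × 8.32 × 0.9675^(2/3))]² = 0.000806.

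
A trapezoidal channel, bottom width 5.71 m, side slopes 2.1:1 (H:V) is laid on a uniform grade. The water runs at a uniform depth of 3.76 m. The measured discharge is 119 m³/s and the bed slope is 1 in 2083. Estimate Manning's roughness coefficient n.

With bottom width b = 5.71 m and side slope z = 2.1: A = (b + zy)y = (5.71 + 2.1×3.76)×3.76 = 51.16 m²; P = b + 2y√(1+z²) = 5.71 + 2×3.76×2.326 = 23.2 m.
Hydraulic radius R = A/P = 51.16/23.2 = 2.205 m.
Rearranging Manning's equation: n = (1/Q) A R^(2/3) S^(1/2) = (1/119) × 51.16 × 2.205^(2/3) × √0.0004801 = 0.016.

n = 0.016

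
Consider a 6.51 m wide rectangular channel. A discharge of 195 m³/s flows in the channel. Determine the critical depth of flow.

y_c = 4.51 m

For a rectangular channel, critical depth y_c = (q²/g)^(1/3) where q = Q/b = 195/6.51 = 29.95 m²/s.
So y_c = (29.95²/9.81)^(1/3) = 4.51 m.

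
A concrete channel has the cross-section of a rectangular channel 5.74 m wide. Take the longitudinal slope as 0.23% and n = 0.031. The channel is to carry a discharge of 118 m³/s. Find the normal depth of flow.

y_n = 8.06 m

Manning's equation rearranged: A R^(2/3) = nQ / (1·√S) = 0.031 × 118 / (√0.0023) = 76.27.
Trying y = 9.77 m: A R^(2/3) = 95.39 — high.
Trying y = 5.7 m: A R^(2/3) = 50.35 — low.
Trying y = 8.06 m: A R^(2/3) = 76.26 — close enough.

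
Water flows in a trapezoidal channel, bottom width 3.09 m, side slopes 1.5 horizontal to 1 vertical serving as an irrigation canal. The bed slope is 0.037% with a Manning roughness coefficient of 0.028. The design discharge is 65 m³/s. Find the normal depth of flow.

y_n = 4.93 m

Manning's equation rearranged: A R^(2/3) = nQ / (1·√S) = 0.028 × 65 / (√0.00037) = 94.62.
Try y = 6.11 m: A R^(2/3) = 155.1 — too large.
Try y = 3.99 m: A R^(2/3) = 58.85 — too small.
Try y = 4.93 m: A R^(2/3) = 94.64 — matches.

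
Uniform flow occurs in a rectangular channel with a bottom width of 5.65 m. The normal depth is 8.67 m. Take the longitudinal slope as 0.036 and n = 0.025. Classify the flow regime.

supercritical

Flow area A = b·y = 5.65 × 8.67 = 48.99 m². Wetted perimeter P = b + 2y = 5.65 + 2×8.67 = 22.99 m.
Hydraulic radius R = A/P = 48.99/22.99 = 2.131 m.
V = (1/n) R^(2/3) √S = (1/0.025) × 2.131^(2/3) × √0.036 = 12.57 m/s. Hydraulic depth D_h = A/T = 48.99/5.65 = 8.67 m.
Froude number Fr = V/√(g·D_h) = 12.57/√(9.81×8.67) = 1.36, which is greater than 1, so the flow is supercritical.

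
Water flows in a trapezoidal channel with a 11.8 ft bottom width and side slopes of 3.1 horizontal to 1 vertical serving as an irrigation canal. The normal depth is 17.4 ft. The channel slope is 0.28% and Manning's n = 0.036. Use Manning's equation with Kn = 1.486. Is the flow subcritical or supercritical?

With bottom width b = 11.8 ft and side slope z = 3.1: A = (b + zy)y = (11.8 + 3.1×17.4)×17.4 = 1144 ft²; P = b + 2y√(1+z²) = 11.8 + 2×17.4×3.257 = 125.2 ft.
Hydraulic radius R = A/P = 1144/125.2 = 9.14 ft.
V = (1.486/n) R^(2/3) √S = (1.486/0.036) × 9.14^(2/3) × √0.0028 = 9.548 ft/s. Hydraulic depth D_h = A/T = 1144/119.7 = 9.558 ft.
Froude number Fr = V/√(g·D_h) = 9.548/√(32.2×9.558) = 0.544, which is less than 1, so the flow is subcritical.

subcritical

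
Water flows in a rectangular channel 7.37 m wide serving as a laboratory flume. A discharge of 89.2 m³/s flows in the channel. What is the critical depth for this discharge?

y_c = 2.46 m

For a rectangular channel, critical depth y_c = (q²/g)^(1/3) where q = Q/b = 89.2/7.37 = 12.1 m²/s.
So y_c = (12.1²/9.81)^(1/3) = 2.46 m.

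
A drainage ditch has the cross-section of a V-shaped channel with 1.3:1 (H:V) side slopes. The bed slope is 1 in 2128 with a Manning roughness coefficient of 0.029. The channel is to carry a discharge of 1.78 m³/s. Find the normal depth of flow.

Manning's equation rearranged: A R^(2/3) = nQ / (1·√S) = 0.029 × 1.78 / (√0.0004699) = 2.381.
Try y = 1.71 m: A R^(2/3) = 2.933 — over.
Try y = 1.58 m: A R^(2/3) = 2.375 — close enough.

y_n = 1.58 m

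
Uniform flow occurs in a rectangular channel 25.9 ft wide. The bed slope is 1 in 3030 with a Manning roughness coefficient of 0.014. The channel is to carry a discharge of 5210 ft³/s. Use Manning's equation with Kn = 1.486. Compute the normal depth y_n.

Manning's equation rearranged: A R^(2/3) = nQ / (1.486·√S) = 0.014 × 5210 / (1.486 × √0.00033) = 2702.
At y = 31.6 ft: A R^(2/3) = 3590 — too large.
At y = 25 ft: A R^(2/3) = 2703 — matches.

y_n = 25 ft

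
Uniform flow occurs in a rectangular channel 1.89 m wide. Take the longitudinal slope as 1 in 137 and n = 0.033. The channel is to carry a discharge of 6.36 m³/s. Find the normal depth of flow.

y_n = 1.79 m

Manning's equation rearranged: A R^(2/3) = nQ / (1·√S) = 0.033 × 6.36 / (√0.007299) = 2.457.
At y = 2.29 m: A R^(2/3) = 3.31 — high.
At y = 1.29 m: A R^(2/3) = 1.628 — low.
At y = 1.79 m: A R^(2/3) = 2.456 — close enough.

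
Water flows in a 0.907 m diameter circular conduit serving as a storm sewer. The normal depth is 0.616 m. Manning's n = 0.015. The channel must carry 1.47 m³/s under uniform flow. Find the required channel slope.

For a circular section of diameter D = 0.907 m at depth y = 0.616 m, the central angle is θ = 2 arccos(1 − 2y/D) = 3.875 rad. Then A = (D²/8)(θ − sin θ) = 0.4672 m² and P = Dθ/2 = 1.757 m.
Hydraulic radius R = A/P = 0.4672/1.757 = 0.2659 m.
From Manning's equation, S = [nQ / (1 A R^(2/3))]² = [0.015 × 1.47 / (1 × 0.4672 × 0.2659^(2/3))]² = 0.013.

S = 0.013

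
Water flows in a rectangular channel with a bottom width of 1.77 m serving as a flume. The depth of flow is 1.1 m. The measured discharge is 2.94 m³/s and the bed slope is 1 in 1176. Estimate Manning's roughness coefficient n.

Flow area A = b·y = 1.77 × 1.1 = 1.947 m². Wetted perimeter P = b + 2y = 1.77 + 2×1.1 = 3.97 m.
Hydraulic radius R = A/P = 1.947/3.97 = 0.4904 m.
Rearranging Manning's equation: n = (1/Q) A R^(2/3) S^(1/2) = (1/2.94) × 1.947 × 0.4904^(2/3) × √0.0008503 = 0.012.

n = 0.012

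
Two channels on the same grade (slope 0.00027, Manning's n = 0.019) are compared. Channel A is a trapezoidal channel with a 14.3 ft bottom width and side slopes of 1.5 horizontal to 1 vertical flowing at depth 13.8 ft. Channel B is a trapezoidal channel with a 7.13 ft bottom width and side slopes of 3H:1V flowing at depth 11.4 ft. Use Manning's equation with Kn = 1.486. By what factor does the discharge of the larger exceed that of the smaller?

1.2

Channel A: With bottom width b = 14.3 ft and side slope z = 1.5: A = (b + zy)y = (14.3 + 1.5×13.8)×13.8 = 483 ft²; P = b + 2y√(1+z²) = 14.3 + 2×13.8×1.803 = 64.06 ft. Hydraulic radius R = A/P = 483/64.06 = 7.54 ft. Q_A = (1.486/0.019)·483·7.54^(2/3)·√0.00027 = 2387 ft³/s.
Channel B: With bottom width b = 7.13 ft and side slope z = 3: A = (b + zy)y = (7.13 + 3×11.4)×11.4 = 471.2 ft²; P = b + 2y√(1+z²) = 7.13 + 2×11.4×3.162 = 79.23 ft. Hydraulic radius R = A/P = 471.2/79.23 = 5.947 ft. Q_B = (1.486/0.019)·471.2·5.947^(2/3)·√0.00027 = 1987 ft³/s.
The larger discharge is 2387 ft³/s and the smaller is 1987 ft³/s; the ratio is 1.2.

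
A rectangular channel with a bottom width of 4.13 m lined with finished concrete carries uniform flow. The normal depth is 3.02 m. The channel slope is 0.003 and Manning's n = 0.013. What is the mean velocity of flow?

Flow area A = b·y = 4.13 × 3.02 = 12.47 m². Wetted perimeter P = b + 2y = 4.13 + 2×3.02 = 10.17 m.
Hydraulic radius R = A/P = 12.47/10.17 = 1.226 m.
From Manning's equation, V = (1/n) R^(2/3) S^(1/2) = (1/0.013) × 1.226^(2/3) × 0.003^(1/2) = 4.83 m/s.

V = 4.83 m/s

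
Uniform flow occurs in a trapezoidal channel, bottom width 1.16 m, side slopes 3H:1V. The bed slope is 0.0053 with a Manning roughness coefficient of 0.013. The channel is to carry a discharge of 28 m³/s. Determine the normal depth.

y_n = 1.28 m

Manning's equation rearranged: A R^(2/3) = nQ / (1·√S) = 0.013 × 28 / (√0.0053) = 5.
Try y = 1.59 m: A R^(2/3) = 8.398 — too large.
Try y = 1.28 m: A R^(2/3) = 5.005 — close enough.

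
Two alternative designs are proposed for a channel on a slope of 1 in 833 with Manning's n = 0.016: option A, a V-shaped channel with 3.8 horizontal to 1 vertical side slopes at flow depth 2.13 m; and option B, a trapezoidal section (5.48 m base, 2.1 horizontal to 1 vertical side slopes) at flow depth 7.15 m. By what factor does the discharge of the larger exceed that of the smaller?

20.2

Channel A: For a triangular section with side slope z = 3.8: A = zy² = 3.8×2.13² = 17.24 m²; P = 2y√(1+z²) = 2×2.13×3.929 = 16.74 m. Hydraulic radius R = A/P = 17.24/16.74 = 1.03 m. Q_A = (1/0.016)·17.24·1.03^(2/3)·√0.0012 = 38.08 m³/s.
Channel B: With bottom width b = 5.48 m and side slope z = 2.1: A = (b + zy)y = (5.48 + 2.1×7.15)×7.15 = 146.5 m²; P = b + 2y√(1+z²) = 5.48 + 2×7.15×2.326 = 38.74 m. Hydraulic radius R = A/P = 146.5/38.74 = 3.783 m. Q_B = (1/0.016)·146.5·3.783^(2/3)·√0.0012 = 770.4 m³/s.
The larger discharge is 770.4 m³/s and the smaller is 38.08 m³/s; the ratio is 20.2.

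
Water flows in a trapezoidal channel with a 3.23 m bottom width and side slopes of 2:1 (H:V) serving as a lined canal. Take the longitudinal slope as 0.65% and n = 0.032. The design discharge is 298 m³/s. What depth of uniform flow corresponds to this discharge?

y_n = 4.89 m

Manning's equation rearranged: A R^(2/3) = nQ / (1·√S) = 0.032 × 298 / (√0.0065) = 118.3.
At y = 3.93 m: A R^(2/3) = 71.35 — short.
At y = 5.75 m: A R^(2/3) = 173.3 — over.
At y = 4.89 m: A R^(2/3) = 118.3 — close enough.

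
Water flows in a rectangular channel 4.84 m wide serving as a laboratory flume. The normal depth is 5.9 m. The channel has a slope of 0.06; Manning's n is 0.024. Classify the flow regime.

Flow area A = b·y = 4.84 × 5.9 = 28.56 m². Wetted perimeter P = b + 2y = 4.84 + 2×5.9 = 16.64 m.
Hydraulic radius R = A/P = 28.56/16.64 = 1.716 m.
V = (1/n) R^(2/3) √S = (1/0.024) × 1.716^(2/3) × √0.06 = 14.63 m/s. Hydraulic depth D_h = A/T = 28.56/4.84 = 5.9 m.
Froude number Fr = V/√(g·D_h) = 14.63/√(9.81×5.9) = 1.92, which is greater than 1, so the flow is supercritical.

supercritical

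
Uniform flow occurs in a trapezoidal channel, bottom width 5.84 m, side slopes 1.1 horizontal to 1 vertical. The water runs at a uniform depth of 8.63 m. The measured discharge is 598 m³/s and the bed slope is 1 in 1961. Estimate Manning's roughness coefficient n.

With bottom width b = 5.84 m and side slope z = 1.1: A = (b + zy)y = (5.84 + 1.1×8.63)×8.63 = 132.3 m²; P = b + 2y√(1+z²) = 5.84 + 2×8.63×1.487 = 31.5 m.
Hydraulic radius R = A/P = 132.3/31.5 = 4.201 m.
Rearranging Manning's equation: n = (1/Q) A R^(2/3) S^(1/2) = (1/598) × 132.3 × 4.201^(2/3) × √0.0005099 = 0.013.

n = 0.013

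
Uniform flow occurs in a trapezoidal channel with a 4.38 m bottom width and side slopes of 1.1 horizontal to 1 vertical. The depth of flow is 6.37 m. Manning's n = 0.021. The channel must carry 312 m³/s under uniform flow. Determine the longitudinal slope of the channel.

With bottom width b = 4.38 m and side slope z = 1.1: A = (b + zy)y = (4.38 + 1.1×6.37)×6.37 = 72.54 m²; P = b + 2y√(1+z²) = 4.38 + 2×6.37×1.487 = 23.32 m.
Hydraulic radius R = A/P = 72.54/23.32 = 3.111 m.
From Manning's equation, S = [nQ / (1 A R^(2/3))]² = [0.021 × 312 / (1 × 72.54 × 3.111^(2/3))]² = 0.0018.

S = 0.0018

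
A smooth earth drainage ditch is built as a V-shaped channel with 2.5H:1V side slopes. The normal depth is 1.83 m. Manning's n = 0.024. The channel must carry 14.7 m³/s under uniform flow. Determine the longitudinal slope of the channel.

For a triangular section with side slope z = 2.5: A = zy² = 2.5×1.83² = 8.372 m²; P = 2y√(1+z²) = 2×1.83×2.693 = 9.855 m.
Hydraulic radius R = A/P = 8.372/9.855 = 0.8496 m.
From Manning's equation, S = [nQ / (1 A R^(2/3))]² = [0.024 × 14.7 / (1 × 8.372 × 0.8496^(2/3))]² = 0.00221.

S = 0.00221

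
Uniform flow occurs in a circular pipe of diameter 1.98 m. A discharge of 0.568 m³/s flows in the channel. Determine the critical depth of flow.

y_c = 0.35 m

At critical depth, Q² T / (g A³) = 1, i.e. A³/T = Q²/g = 0.568²/9.81 = 0.03289.
Trying y = 0.397 m: A³/T = 0.05372 — too large.
Trying y = 0.294 m: A³/T = 0.01651 — too small.
Trying y = 0.35 m: A³/T = 0.03277 — close enough.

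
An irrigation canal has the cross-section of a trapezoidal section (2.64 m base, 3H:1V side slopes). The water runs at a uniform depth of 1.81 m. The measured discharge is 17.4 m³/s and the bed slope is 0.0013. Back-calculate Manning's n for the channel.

n = 0.031

With bottom width b = 2.64 m and side slope z = 3: A = (b + zy)y = (2.64 + 3×1.81)×1.81 = 14.61 m²; P = b + 2y√(1+z²) = 2.64 + 2×1.81×3.162 = 14.09 m.
Hydraulic radius R = A/P = 14.61/14.09 = 1.037 m.
Rearranging Manning's equation: n = (1/Q) A R^(2/3) S^(1/2) = (1/17.4) × 14.61 × 1.037^(2/3) × √0.0013 = 0.031.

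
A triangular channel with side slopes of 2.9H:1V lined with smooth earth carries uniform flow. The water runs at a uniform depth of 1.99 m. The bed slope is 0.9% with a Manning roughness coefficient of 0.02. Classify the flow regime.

For a triangular section with side slope z = 2.9: A = zy² = 2.9×1.99² = 11.48 m²; P = 2y√(1+z²) = 2×1.99×3.068 = 12.21 m.
Hydraulic radius R = A/P = 11.48/12.21 = 0.9406 m.
V = (1/n) R^(2/3) √S = (1/0.02) × 0.9406^(2/3) × √0.009 = 4.554 m/s. Hydraulic depth D_h = A/T = 11.48/11.54 = 0.995 m.
Froude number Fr = V/√(g·D_h) = 4.554/√(9.81×0.995) = 1.46, which is greater than 1, so the flow is supercritical.

supercritical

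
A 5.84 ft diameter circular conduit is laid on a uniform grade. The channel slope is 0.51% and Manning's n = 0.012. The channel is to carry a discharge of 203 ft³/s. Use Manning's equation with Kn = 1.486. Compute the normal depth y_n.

y_n = 3.48 ft

Manning's equation rearranged: A R^(2/3) = nQ / (1.486·√S) = 0.012 × 203 / (1.486 × √0.0051) = 22.95.
Trying y = 4.33 ft: A R^(2/3) = 31.01 — high.
Trying y = 2.95 ft: A R^(2/3) = 17.54 — low.
Trying y = 3.48 ft: A R^(2/3) = 22.92 — matches.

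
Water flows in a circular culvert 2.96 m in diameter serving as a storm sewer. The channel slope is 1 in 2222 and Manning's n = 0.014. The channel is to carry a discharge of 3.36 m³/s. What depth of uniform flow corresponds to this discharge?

Manning's equation rearranged: A R^(2/3) = nQ / (1·√S) = 0.014 × 3.36 / (√0.00045) = 2.217.
Trying y = 1.13 m: A R^(2/3) = 1.741 — short.
Trying y = 1.29 m: A R^(2/3) = 2.215 — matches.

y_n = 1.29 m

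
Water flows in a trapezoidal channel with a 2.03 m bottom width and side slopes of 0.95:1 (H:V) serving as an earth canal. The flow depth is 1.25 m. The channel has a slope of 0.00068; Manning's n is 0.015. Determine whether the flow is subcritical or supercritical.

With bottom width b = 2.03 m and side slope z = 0.95: A = (b + zy)y = (2.03 + 0.95×1.25)×1.25 = 4.022 m²; P = b + 2y√(1+z²) = 2.03 + 2×1.25×1.379 = 5.478 m.
Hydraulic radius R = A/P = 4.022/5.478 = 0.7341 m.
V = (1/n) R^(2/3) √S = (1/0.015) × 0.7341^(2/3) × √0.00068 = 1.415 m/s. Hydraulic depth D_h = A/T = 4.022/4.405 = 0.913 m.
Froude number Fr = V/√(g·D_h) = 1.415/√(9.81×0.913) = 0.473, which is less than 1, so the flow is subcritical.

subcritical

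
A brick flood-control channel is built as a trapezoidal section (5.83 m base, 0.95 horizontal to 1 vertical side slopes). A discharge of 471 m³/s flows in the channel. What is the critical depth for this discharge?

At critical depth, Q² T / (g A³) = 1, i.e. A³/T = Q²/g = 471²/9.81 = 22610.
Trying y = 4.63 m: A³/T = 7261 — short.
Trying y = 7.46 m: A³/T = 44730 — over.
Trying y = 6.26 m: A³/T = 22610 — close enough.

y_c = 6.26 m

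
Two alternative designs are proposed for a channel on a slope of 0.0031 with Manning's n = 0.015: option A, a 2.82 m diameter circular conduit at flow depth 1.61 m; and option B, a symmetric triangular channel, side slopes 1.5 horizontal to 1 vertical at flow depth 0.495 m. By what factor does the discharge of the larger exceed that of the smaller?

Channel A: For a circular section of diameter D = 2.82 m at depth y = 1.61 m, the central angle is θ = 2 arccos(1 − 2y/D) = 3.426 rad. Then A = (D²/8)(θ − sin θ) = 3.685 m² and P = Dθ/2 = 4.831 m. Hydraulic radius R = A/P = 3.685/4.831 = 0.7628 m. Q_A = (1/0.015)·3.685·0.7628^(2/3)·√0.0031 = 11.42 m³/s.
Channel B: For a triangular section with side slope z = 1.5: A = zy² = 1.5×0.495² = 0.3675 m²; P = 2y√(1+z²) = 2×0.495×1.803 = 1.785 m. Hydraulic radius R = A/P = 0.3675/1.785 = 0.2059 m. Q_B = (1/0.015)·0.3675·0.2059^(2/3)·√0.0031 = 0.4757 m³/s.
The larger discharge is 11.42 m³/s and the smaller is 0.4757 m³/s; the ratio is 24.

24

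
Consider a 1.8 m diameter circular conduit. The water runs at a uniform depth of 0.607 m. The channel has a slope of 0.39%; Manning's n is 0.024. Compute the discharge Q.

Q = 0.953 m³/s

For a circular section of diameter D = 1.8 m at depth y = 0.607 m, the central angle is θ = 2 arccos(1 − 2y/D) = 2.478 rad. Then A = (D²/8)(θ − sin θ) = 0.7544 m² and P = Dθ/2 = 2.231 m.
Hydraulic radius R = A/P = 0.7544/2.231 = 0.3382 m.
Manning's equation: Q = (1/n) A R^(2/3) S^(1/2) = (1/0.024) × 0.7544 × 0.3382^(2/3) × 0.0039^(1/2) = 0.953 m³/s.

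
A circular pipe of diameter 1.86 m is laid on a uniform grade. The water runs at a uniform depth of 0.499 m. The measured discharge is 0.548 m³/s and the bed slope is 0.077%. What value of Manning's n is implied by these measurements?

For a circular section of diameter D = 1.86 m at depth y = 0.499 m, the central angle is θ = 2 arccos(1 − 2y/D) = 2.178 rad. Then A = (D²/8)(θ − sin θ) = 0.5866 m² and P = Dθ/2 = 2.025 m.
Hydraulic radius R = A/P = 0.5866/2.025 = 0.2896 m.
Rearranging Manning's equation: n = (1/Q) A R^(2/3) S^(1/2) = (1/0.548) × 0.5866 × 0.2896^(2/3) × √0.00077 = 0.013.

n = 0.013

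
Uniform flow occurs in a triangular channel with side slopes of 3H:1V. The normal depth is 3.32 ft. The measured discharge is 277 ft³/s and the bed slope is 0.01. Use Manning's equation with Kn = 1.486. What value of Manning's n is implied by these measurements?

n = 0.024

For a triangular section with side slope z = 3: A = zy² = 3×3.32² = 33.07 ft²; P = 2y√(1+z²) = 2×3.32×3.162 = 21 ft.
Hydraulic radius R = A/P = 33.07/21 = 1.575 ft.
Rearranging Manning's equation: n = (1.486/Q) A R^(2/3) S^(1/2) = (1.486/277) × 33.07 × 1.575^(2/3) × √0.01 = 0.024.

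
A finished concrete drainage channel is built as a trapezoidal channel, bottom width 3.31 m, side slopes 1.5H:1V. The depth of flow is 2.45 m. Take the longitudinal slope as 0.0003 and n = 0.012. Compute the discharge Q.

With bottom width b = 3.31 m and side slope z = 1.5: A = (b + zy)y = (3.31 + 1.5×2.45)×2.45 = 17.11 m²; P = b + 2y√(1+z²) = 3.31 + 2×2.45×1.803 = 12.14 m.
Hydraulic radius R = A/P = 17.11/12.14 = 1.409 m.
Manning's equation: Q = (1/n) A R^(2/3) S^(1/2) = (1/0.012) × 17.11 × 1.409^(2/3) × 0.0003^(1/2) = 31 m³/s.

Q = 31 m³/s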